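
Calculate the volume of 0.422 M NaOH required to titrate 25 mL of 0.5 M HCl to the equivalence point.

At equivalence: moles acid = moles base. moles HCl = 0.5 × 25/1000 = 0.0125 mol. V_base = moles / 0.422 × 1000 = 29.6 mL.

V_{base} = 29.6 mL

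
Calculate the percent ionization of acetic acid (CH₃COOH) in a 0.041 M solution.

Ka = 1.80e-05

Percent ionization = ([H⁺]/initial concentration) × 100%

Using Ka equilibrium: x² + Ka×x - Ka×C = 0. Solving: [H⁺] = 8.5012e-04. Percent = (8.5012e-04/0.041) × 100

Percent ionization = 2.07%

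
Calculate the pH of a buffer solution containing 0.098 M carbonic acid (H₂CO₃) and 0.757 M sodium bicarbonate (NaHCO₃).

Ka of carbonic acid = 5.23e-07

pKa = -log(5.23e-07) = 6.28. pH = pKa + log([A⁻]/[HA]) = 6.28 + log(0.757/0.098)

pH = 7.17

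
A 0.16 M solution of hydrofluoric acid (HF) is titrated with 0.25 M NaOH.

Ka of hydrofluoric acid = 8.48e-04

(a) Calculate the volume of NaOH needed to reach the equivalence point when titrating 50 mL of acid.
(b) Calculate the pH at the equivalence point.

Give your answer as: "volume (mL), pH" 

moles acid = 0.16 × 50/1000 = 0.008 mol; V_base = moles/0.25 × 1000 = 32.0 mL. At equivalence only the conjugate base is present: [A⁻] = 0.008/0.082 = 9.7561e-02 M. Kb = Kw/Ka = 1.18e-11; [OH⁻] = √(Kb × [A⁻]) = 1.0726e-06; pOH = 5.97; pH = 14 - pOH = 8.03.

V = 32.0 mL, pH = 8.03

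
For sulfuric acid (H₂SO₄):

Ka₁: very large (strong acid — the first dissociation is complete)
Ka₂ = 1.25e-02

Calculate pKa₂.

pKa₂ = -log(Ka₂) = -log(1.25e-02) = 1.90.

pK_{a2} = 1.90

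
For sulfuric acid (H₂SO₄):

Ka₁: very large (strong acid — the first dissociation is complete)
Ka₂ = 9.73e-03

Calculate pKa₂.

pKa₂ = -log(Ka₂) = -log(9.73e-03) = 2.01.

pK_{a2} = 2.01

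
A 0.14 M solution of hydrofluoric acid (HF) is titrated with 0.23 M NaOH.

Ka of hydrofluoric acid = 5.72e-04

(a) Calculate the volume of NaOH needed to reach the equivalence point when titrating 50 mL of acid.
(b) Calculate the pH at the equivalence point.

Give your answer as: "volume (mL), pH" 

moles acid = 0.14 × 50/1000 = 0.007 mol; V_base = moles/0.23 × 1000 = 30.4 mL. At equivalence only the conjugate base is present: [A⁻] = 0.007/0.080 = 8.7027e-02 M. Kb = Kw/Ka = 1.75e-11; [OH⁻] = √(Kb × [A⁻]) = 1.2335e-06; pOH = 5.91; pH = 14 - pOH = 8.09.

V = 30.4 mL, pH = 8.09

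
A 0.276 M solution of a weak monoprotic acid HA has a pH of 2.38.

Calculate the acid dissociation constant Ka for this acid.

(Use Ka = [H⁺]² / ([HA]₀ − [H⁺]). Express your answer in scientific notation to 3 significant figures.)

[H⁺] = 10^(−pH) = 10^(−2.38) = 4.169e-03 M. For HA ⇌ H⁺ + A⁻, Ka = [H⁺][A⁻]/[HA] = [H⁺]² / ([HA]₀ − [H⁺]) = (4.169e-03)² / (0.276 − 4.169e-03) = 6.39e-05.

K_a = 6.39e-05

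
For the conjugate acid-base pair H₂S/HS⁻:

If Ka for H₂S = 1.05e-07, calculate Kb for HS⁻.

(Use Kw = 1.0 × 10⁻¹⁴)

For a conjugate pair Ka × Kb = Kw, so Kb = Kw/Ka = 1.0 × 10⁻¹⁴ / 1.05e-07 = 9.52e-08.

K_b = 9.52e-08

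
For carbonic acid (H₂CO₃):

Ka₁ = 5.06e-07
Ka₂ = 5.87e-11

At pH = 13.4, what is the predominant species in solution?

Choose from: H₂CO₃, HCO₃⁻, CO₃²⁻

pKa₁ = 6.30, pKa₂ = 10.23. For a polyprotic acid the predominant species crosses at each pKa: below pKa_n the protonated form dominates, above it the deprotonated form does. At pH = 13.4, the predominant species is CO₃²⁻.

CO₃²⁻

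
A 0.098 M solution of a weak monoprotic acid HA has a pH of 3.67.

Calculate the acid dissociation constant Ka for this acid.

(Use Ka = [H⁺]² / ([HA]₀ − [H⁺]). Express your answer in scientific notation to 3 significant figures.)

[H⁺] = 10^(−pH) = 10^(−3.67) = 2.138e-04 M. For HA ⇌ H⁺ + A⁻, Ka = [H⁺][A⁻]/[HA] = [H⁺]² / ([HA]₀ − [H⁺]) = (2.138e-04)² / (0.098 − 2.138e-04) = 4.67e-07.

K_a = 4.67e-07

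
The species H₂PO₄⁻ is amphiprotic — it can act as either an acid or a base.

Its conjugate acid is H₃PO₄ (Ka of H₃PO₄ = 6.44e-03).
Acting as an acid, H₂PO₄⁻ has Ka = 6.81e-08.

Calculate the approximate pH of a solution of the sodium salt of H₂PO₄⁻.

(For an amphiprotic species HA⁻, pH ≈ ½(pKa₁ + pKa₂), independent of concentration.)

pKa₁ = -log(6.44e-03) = 2.19; pKa₂ = -log(6.81e-08) = 7.17. For an amphiprotic species, pH ≈ ½(pKa₁ + pKa₂) = ½(2.19 + 7.17) = 4.68.

pH = 4.68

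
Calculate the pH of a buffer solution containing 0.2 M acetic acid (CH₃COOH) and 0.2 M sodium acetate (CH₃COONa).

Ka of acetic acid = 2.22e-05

pKa = -log(2.22e-05) = 4.65. pH = pKa + log([A⁻]/[HA]) = 4.65 + log(0.2/0.2)

pH = 4.65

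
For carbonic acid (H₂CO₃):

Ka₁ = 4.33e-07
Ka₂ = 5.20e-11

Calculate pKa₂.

pKa₂ = -log(Ka₂) = -log(5.20e-11) = 10.28.

pK_{a2} = 10.28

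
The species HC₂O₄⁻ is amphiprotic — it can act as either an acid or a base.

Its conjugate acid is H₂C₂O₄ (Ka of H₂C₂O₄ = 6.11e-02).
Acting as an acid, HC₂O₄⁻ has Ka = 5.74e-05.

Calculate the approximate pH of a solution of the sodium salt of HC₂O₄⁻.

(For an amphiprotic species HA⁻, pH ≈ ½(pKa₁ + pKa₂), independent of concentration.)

pKa₁ = -log(6.11e-02) = 1.21; pKa₂ = -log(5.74e-05) = 4.24. For an amphiprotic species, pH ≈ ½(pKa₁ + pKa₂) = ½(1.21 + 4.24) = 2.73.

pH = 2.73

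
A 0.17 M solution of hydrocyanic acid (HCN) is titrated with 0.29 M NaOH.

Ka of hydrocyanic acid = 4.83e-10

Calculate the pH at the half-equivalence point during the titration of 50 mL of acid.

At half-equivalence [HA] = [A⁻], so Henderson-Hasselbalch gives pH = pKa = -log(4.83e-10) = 9.32.

pH = pKa = 9.32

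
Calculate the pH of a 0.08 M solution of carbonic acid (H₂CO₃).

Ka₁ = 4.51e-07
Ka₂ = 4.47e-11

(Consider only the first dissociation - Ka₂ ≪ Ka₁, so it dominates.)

First dissociation dominates. From Ka₁ = [H⁺][HA⁻]/[H₂A], x² + Ka₁·x − Ka₁·C = 0 with C = 0.08 M and Ka₁ = 4.51e-07. Solving: [H⁺] = (−Ka₁ + √(Ka₁² + 4·Ka₁·C)) / 2 = 1.8972e-04 M. pH = -log(1.8972e-04) = 3.72.

pH = 3.72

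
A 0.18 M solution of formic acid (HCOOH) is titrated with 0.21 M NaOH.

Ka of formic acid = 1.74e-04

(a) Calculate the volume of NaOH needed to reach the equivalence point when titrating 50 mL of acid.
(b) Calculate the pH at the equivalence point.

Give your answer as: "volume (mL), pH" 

moles acid = 0.18 × 50/1000 = 0.009 mol; V_base = moles/0.21 × 1000 = 42.9 mL. At equivalence only the conjugate base is present: [A⁻] = 0.009/0.093 = 9.6923e-02 M. Kb = Kw/Ka = 5.75e-11; [OH⁻] = √(Kb × [A⁻]) = 2.3601e-06; pOH = 5.63; pH = 14 - pOH = 8.37.

V = 42.9 mL, pH = 8.37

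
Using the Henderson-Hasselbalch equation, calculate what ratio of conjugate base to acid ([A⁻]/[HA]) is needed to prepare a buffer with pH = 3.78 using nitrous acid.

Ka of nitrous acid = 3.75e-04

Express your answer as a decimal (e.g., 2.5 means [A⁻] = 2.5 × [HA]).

pKa = -log(3.75e-04) = 3.4260. pH = pKa + log([A⁻]/[HA]), so log([A⁻]/[HA]) = pH − pKa = 3.78 − 3.4260 = 0.3540. [A⁻]/[HA] = 10^(0.3540) = 2.26

[A⁻]/[HA] = 2.26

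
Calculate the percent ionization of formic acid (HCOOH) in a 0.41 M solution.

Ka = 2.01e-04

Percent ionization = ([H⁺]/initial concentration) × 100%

Using Ka equilibrium: x² + Ka×x - Ka×C = 0. Solving: [H⁺] = 8.9781e-03. Percent = (8.9781e-03/0.41) × 100

Percent ionization = 2.19%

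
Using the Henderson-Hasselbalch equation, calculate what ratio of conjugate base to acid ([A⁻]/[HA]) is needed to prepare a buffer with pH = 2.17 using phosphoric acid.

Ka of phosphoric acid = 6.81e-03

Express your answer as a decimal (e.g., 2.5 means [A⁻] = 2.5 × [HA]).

pKa = -log(6.81e-03) = 2.1669. pH = pKa + log([A⁻]/[HA]), so log([A⁻]/[HA]) = pH − pKa = 2.17 − 2.1669 = 0.0031. [A⁻]/[HA] = 10^(0.0031) = 1.01

[A⁻]/[HA] = 1.01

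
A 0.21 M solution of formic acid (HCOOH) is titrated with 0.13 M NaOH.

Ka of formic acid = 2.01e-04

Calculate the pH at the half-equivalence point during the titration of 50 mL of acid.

At half-equivalence [HA] = [A⁻], so Henderson-Hasselbalch gives pH = pKa = -log(2.01e-04) = 3.70.

pH = pKa = 3.70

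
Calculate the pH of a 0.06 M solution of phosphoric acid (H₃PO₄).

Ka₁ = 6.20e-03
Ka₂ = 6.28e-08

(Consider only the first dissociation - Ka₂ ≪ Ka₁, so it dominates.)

First dissociation dominates. From Ka₁ = [H⁺][HA⁻]/[H₂A], x² + Ka₁·x − Ka₁·C = 0 with C = 0.06 M and Ka₁ = 6.20e-03. Solving: [H⁺] = (−Ka₁ + √(Ka₁² + 4·Ka₁·C)) / 2 = 1.6435e-02 M. pH = -log(1.6435e-02) = 1.78.

pH = 1.78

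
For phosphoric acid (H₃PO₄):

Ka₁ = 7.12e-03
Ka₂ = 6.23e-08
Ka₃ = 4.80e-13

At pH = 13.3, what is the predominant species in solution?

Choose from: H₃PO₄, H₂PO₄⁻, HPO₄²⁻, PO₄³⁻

pKa₁ = 2.15, pKa₂ = 7.21, pKa₃ = 12.32. For a polyprotic acid the predominant species crosses at each pKa: below pKa_n the protonated form dominates, above it the deprotonated form does. At pH = 13.3, the predominant species is PO₄³⁻.

PO₄³⁻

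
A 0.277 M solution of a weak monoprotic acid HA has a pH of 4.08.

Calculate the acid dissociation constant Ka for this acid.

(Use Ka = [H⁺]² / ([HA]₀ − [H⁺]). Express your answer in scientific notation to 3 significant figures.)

[H⁺] = 10^(−pH) = 10^(−4.08) = 8.318e-05 M. For HA ⇌ H⁺ + A⁻, Ka = [H⁺][A⁻]/[HA] = [H⁺]² / ([HA]₀ − [H⁺]) = (8.318e-05)² / (0.277 − 8.318e-05) = 2.50e-08.

K_a = 2.50e-08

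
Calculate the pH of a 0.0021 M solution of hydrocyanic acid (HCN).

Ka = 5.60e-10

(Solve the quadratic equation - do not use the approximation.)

x² + Ka×x - Ka×C = 0. Using quadratic formula: [H⁺] = 1.0842e-06

pH = 5.96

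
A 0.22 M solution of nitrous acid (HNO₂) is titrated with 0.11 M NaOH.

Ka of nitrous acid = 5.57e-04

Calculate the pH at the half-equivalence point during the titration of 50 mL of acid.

At half-equivalence [HA] = [A⁻], so Henderson-Hasselbalch gives pH = pKa = -log(5.57e-04) = 3.25.

pH = pKa = 3.25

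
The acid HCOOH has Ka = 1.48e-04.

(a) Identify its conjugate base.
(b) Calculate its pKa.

(a) The conjugate base is formed by removing one H⁺ from HCOOH, giving HCOO⁻. (b) pKa = -log(Ka) = -log(1.48e-04) = 3.83.

Conjugate base: HCOO⁻; pK_a = 3.83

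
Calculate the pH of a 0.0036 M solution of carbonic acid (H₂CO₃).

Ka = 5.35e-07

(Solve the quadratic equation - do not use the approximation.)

x² + Ka×x - Ka×C = 0. Using quadratic formula: [H⁺] = 4.3620e-05

pH = 4.36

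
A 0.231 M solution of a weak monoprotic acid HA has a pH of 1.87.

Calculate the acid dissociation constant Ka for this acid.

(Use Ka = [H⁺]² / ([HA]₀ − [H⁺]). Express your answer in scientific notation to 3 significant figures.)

[H⁺] = 10^(−pH) = 10^(−1.87) = 1.349e-02 M. For HA ⇌ H⁺ + A⁻, Ka = [H⁺][A⁻]/[HA] = [H⁺]² / ([HA]₀ − [H⁺]) = (1.349e-02)² / (0.231 − 1.349e-02) = 8.37e-04.

K_a = 8.37e-04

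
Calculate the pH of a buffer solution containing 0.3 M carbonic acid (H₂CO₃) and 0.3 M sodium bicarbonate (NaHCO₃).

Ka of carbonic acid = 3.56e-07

pKa = -log(3.56e-07) = 6.45. pH = pKa + log([A⁻]/[HA]) = 6.45 + log(0.3/0.3)

pH = 6.45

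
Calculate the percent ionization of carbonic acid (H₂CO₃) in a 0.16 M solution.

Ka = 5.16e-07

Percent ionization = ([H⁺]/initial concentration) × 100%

Using Ka equilibrium: x² + Ka×x - Ka×C = 0. Solving: [H⁺] = 2.8707e-04. Percent = (2.8707e-04/0.16) × 100

Percent ionization = 0.179%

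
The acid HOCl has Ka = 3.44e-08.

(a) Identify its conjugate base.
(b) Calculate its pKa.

(a) The conjugate base is formed by removing one H⁺ from HOCl, giving OCl⁻. (b) pKa = -log(Ka) = -log(3.44e-08) = 7.46.

Conjugate base: OCl⁻; pK_a = 7.46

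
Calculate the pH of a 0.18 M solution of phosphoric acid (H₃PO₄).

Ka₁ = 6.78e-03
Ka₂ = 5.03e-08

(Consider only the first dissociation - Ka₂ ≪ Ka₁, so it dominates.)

First dissociation dominates. From Ka₁ = [H⁺][HA⁻]/[H₂A], x² + Ka₁·x − Ka₁·C = 0 with C = 0.18 M and Ka₁ = 6.78e-03. Solving: [H⁺] = (−Ka₁ + √(Ka₁² + 4·Ka₁·C)) / 2 = 3.1708e-02 M. pH = -log(3.1708e-02) = 1.50.

pH = 1.50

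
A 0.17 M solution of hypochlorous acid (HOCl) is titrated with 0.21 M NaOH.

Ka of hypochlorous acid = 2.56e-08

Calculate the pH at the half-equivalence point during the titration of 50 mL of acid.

At half-equivalence [HA] = [A⁻], so Henderson-Hasselbalch gives pH = pKa = -log(2.56e-08) = 7.59.

pH = pKa = 7.59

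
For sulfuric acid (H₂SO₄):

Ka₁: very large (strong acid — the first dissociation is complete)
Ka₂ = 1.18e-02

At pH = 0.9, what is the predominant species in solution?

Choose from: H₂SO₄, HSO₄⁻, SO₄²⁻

The first dissociation is complete, so H₂SO₄ itself is never the predominant species in water; pKa₂ = -log(1.18e-02) = 1.93. For a polyprotic acid the predominant species crosses at each pKa: below pKa_n the protonated form dominates, above it the deprotonated form does. At pH = 0.9, the predominant species is HSO₄⁻.

HSO₄⁻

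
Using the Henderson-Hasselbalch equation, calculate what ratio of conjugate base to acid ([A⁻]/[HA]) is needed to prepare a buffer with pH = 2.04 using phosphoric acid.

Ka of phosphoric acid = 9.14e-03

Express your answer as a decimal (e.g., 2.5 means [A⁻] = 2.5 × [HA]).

pKa = -log(9.14e-03) = 2.0391. pH = pKa + log([A⁻]/[HA]), so log([A⁻]/[HA]) = pH − pKa = 2.04 − 2.0391 = 0.0009. [A⁻]/[HA] = 10^(0.0009) = 1.00

[A⁻]/[HA] = 1.00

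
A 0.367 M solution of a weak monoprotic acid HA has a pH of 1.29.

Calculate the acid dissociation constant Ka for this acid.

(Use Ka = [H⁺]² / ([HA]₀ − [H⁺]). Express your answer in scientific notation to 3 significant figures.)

[H⁺] = 10^(−pH) = 10^(−1.29) = 5.129e-02 M. For HA ⇌ H⁺ + A⁻, Ka = [H⁺][A⁻]/[HA] = [H⁺]² / ([HA]₀ − [H⁺]) = (5.129e-02)² / (0.367 − 5.129e-02) = 8.33e-03.

K_a = 8.33e-03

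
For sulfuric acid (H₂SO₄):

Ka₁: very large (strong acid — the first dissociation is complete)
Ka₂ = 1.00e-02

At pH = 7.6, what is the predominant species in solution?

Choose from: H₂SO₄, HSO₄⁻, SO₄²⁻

The first dissociation is complete, so H₂SO₄ itself is never the predominant species in water; pKa₂ = -log(1.00e-02) = 2.00. For a polyprotic acid the predominant species crosses at each pKa: below pKa_n the protonated form dominates, above it the deprotonated form does. At pH = 7.6, the predominant species is SO₄²⁻.

SO₄²⁻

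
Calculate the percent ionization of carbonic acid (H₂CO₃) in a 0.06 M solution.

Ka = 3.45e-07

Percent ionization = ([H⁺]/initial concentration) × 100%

Using Ka equilibrium: x² + Ka×x - Ka×C = 0. Solving: [H⁺] = 1.4370e-04. Percent = (1.4370e-04/0.06) × 100

Percent ionization = 0.24%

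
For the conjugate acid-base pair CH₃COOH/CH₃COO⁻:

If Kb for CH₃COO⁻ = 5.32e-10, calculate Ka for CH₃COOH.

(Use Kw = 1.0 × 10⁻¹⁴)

For a conjugate pair Ka × Kb = Kw, so Ka = Kw/Kb = 1.0 × 10⁻¹⁴ / 5.32e-10 = 1.88e-05.

K_a = 1.88e-05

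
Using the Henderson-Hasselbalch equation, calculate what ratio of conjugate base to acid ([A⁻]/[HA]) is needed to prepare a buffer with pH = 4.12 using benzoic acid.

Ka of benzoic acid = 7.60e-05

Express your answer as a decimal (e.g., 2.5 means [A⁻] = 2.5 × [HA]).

pKa = -log(7.60e-05) = 4.1192. pH = pKa + log([A⁻]/[HA]), so log([A⁻]/[HA]) = pH − pKa = 4.12 − 4.1192 = 0.0008. [A⁻]/[HA] = 10^(0.0008) = 1.00

[A⁻]/[HA] = 1.00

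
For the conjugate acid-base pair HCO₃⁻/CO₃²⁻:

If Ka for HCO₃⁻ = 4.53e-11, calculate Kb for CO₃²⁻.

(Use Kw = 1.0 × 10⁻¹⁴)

For a conjugate pair Ka × Kb = Kw, so Kb = Kw/Ka = 1.0 × 10⁻¹⁴ / 4.53e-11 = 2.21e-04.

K_b = 2.21e-04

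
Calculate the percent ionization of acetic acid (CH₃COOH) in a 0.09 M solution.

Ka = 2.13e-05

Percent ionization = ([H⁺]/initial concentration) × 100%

Using Ka equilibrium: x² + Ka×x - Ka×C = 0. Solving: [H⁺] = 1.3739e-03. Percent = (1.3739e-03/0.09) × 100

Percent ionization = 1.53%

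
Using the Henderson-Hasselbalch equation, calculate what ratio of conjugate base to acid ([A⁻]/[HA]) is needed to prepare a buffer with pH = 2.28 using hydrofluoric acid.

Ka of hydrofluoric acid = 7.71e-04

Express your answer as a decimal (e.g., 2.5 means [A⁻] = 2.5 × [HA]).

pKa = -log(7.71e-04) = 3.1129. pH = pKa + log([A⁻]/[HA]), so log([A⁻]/[HA]) = pH − pKa = 2.28 − 3.1129 = -0.8329. [A⁻]/[HA] = 10^(-0.8329) = 0.147

[A⁻]/[HA] = 0.147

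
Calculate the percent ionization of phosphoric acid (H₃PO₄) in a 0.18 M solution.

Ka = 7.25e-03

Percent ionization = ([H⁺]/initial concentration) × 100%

Using Ka equilibrium: x² + Ka×x - Ka×C = 0. Solving: [H⁺] = 3.2681e-02. Percent = (3.2681e-02/0.18) × 100

Percent ionization = 18.2%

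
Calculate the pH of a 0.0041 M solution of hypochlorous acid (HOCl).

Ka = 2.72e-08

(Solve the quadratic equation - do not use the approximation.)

x² + Ka×x - Ka×C = 0. Using quadratic formula: [H⁺] = 1.0547e-05

pH = 4.98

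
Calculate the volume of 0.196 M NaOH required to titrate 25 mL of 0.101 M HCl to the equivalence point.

At equivalence: moles acid = moles base. moles HCl = 0.101 × 25/1000 = 0.002525 mol. V_base = moles / 0.196 × 1000 = 12.9 mL.

V_{base} = 12.9 mL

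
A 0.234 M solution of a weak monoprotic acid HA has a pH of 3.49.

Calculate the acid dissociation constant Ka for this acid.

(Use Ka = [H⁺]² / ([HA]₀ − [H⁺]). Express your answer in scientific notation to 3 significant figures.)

[H⁺] = 10^(−pH) = 10^(−3.49) = 3.236e-04 M. For HA ⇌ H⁺ + A⁻, Ka = [H⁺][A⁻]/[HA] = [H⁺]² / ([HA]₀ − [H⁺]) = (3.236e-04)² / (0.234 − 3.236e-04) = 4.48e-07.

K_a = 4.48e-07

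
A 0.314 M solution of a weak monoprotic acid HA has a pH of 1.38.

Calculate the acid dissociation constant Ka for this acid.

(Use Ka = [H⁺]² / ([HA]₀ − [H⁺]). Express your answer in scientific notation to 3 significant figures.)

[H⁺] = 10^(−pH) = 10^(−1.38) = 4.169e-02 M. For HA ⇌ H⁺ + A⁻, Ka = [H⁺][A⁻]/[HA] = [H⁺]² / ([HA]₀ − [H⁺]) = (4.169e-02)² / (0.314 − 4.169e-02) = 6.38e-03.

K_a = 6.38e-03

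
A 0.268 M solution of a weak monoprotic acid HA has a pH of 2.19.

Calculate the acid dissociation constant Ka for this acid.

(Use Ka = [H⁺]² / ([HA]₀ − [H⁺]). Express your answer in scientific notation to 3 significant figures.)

[H⁺] = 10^(−pH) = 10^(−2.19) = 6.457e-03 M. For HA ⇌ H⁺ + A⁻, Ka = [H⁺][A⁻]/[HA] = [H⁺]² / ([HA]₀ − [H⁺]) = (6.457e-03)² / (0.268 − 6.457e-03) = 1.59e-04.

K_a = 1.59e-04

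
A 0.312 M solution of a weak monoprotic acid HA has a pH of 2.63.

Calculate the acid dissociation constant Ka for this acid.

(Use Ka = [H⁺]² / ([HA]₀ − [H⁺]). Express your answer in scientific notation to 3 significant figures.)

[H⁺] = 10^(−pH) = 10^(−2.63) = 2.344e-03 M. For HA ⇌ H⁺ + A⁻, Ka = [H⁺][A⁻]/[HA] = [H⁺]² / ([HA]₀ − [H⁺]) = (2.344e-03)² / (0.312 − 2.344e-03) = 1.77e-05.

K_a = 1.77e-05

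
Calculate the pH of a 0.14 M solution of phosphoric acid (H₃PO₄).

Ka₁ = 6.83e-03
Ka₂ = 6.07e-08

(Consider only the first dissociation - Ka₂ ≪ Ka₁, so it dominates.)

First dissociation dominates. From Ka₁ = [H⁺][HA⁻]/[H₂A], x² + Ka₁·x − Ka₁·C = 0 with C = 0.14 M and Ka₁ = 6.83e-03. Solving: [H⁺] = (−Ka₁ + √(Ka₁² + 4·Ka₁·C)) / 2 = 2.7695e-02 M. pH = -log(2.7695e-02) = 1.56.

pH = 1.56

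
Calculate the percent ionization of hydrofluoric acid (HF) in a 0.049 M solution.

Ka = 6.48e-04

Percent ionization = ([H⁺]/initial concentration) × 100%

Using Ka equilibrium: x² + Ka×x - Ka×C = 0. Solving: [H⁺] = 5.3202e-03. Percent = (5.3202e-03/0.049) × 100

Percent ionization = 10.9%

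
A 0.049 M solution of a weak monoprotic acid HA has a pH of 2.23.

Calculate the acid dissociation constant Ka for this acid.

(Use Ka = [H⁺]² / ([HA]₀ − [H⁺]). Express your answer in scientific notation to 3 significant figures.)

[H⁺] = 10^(−pH) = 10^(−2.23) = 5.888e-03 M. For HA ⇌ H⁺ + A⁻, Ka = [H⁺][A⁻]/[HA] = [H⁺]² / ([HA]₀ − [H⁺]) = (5.888e-03)² / (0.049 − 5.888e-03) = 8.04e-04.

K_a = 8.04e-04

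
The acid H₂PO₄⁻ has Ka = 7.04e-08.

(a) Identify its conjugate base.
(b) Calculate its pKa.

(a) The conjugate base is formed by removing one H⁺ from H₂PO₄⁻, giving HPO₄²⁻. (b) pKa = -log(Ka) = -log(7.04e-08) = 7.15.

Conjugate base: HPO₄²⁻; pK_a = 7.15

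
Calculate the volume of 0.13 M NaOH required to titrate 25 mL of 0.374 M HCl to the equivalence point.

At equivalence: moles acid = moles base. moles HCl = 0.374 × 25/1000 = 0.00935 mol. V_base = moles / 0.13 × 1000 = 71.9 mL.

V_{base} = 71.9 mL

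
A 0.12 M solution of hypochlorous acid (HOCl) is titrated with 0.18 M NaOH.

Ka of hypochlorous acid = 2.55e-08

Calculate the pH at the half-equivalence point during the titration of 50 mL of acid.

At half-equivalence [HA] = [A⁻], so Henderson-Hasselbalch gives pH = pKa = -log(2.55e-08) = 7.59.

pH = pKa = 7.59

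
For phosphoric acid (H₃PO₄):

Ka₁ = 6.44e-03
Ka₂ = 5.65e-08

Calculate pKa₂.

pKa₂ = -log(Ka₂) = -log(5.65e-08) = 7.25.

pK_{a2} = 7.25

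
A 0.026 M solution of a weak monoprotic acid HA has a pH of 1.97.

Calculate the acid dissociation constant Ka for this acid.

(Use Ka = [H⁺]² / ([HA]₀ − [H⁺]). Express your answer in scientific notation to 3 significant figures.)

[H⁺] = 10^(−pH) = 10^(−1.97) = 1.072e-02 M. For HA ⇌ H⁺ + A⁻, Ka = [H⁺][A⁻]/[HA] = [H⁺]² / ([HA]₀ − [H⁺]) = (1.072e-02)² / (0.026 − 1.072e-02) = 7.51e-03.

K_a = 7.51e-03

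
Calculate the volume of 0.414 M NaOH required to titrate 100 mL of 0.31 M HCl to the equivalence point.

At equivalence: moles acid = moles base. moles HCl = 0.31 × 100/1000 = 0.031 mol. V_base = moles / 0.414 × 1000 = 74.9 mL.

V_{base} = 74.9 mL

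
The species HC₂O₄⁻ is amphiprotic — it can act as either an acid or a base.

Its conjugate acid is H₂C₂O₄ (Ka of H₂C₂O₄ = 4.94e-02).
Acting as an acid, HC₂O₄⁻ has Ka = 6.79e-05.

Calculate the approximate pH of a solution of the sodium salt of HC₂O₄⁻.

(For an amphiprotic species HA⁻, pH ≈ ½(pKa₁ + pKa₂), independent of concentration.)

pKa₁ = -log(4.94e-02) = 1.31; pKa₂ = -log(6.79e-05) = 4.17. For an amphiprotic species, pH ≈ ½(pKa₁ + pKa₂) = ½(1.31 + 4.17) = 2.74.

pH = 2.74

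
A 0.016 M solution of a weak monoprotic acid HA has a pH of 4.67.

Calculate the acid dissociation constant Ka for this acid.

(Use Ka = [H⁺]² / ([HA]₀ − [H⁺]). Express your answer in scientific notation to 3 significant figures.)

[H⁺] = 10^(−pH) = 10^(−4.67) = 2.138e-05 M. For HA ⇌ H⁺ + A⁻, Ka = [H⁺][A⁻]/[HA] = [H⁺]² / ([HA]₀ − [H⁺]) = (2.138e-05)² / (0.016 − 2.138e-05) = 2.86e-08.

K_a = 2.86e-08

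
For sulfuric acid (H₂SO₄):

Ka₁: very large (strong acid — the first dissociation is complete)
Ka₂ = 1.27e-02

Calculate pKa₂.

pKa₂ = -log(Ka₂) = -log(1.27e-02) = 1.90.

pK_{a2} = 1.90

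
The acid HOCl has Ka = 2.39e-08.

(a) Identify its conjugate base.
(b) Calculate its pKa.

(a) The conjugate base is formed by removing one H⁺ from HOCl, giving OCl⁻. (b) pKa = -log(Ka) = -log(2.39e-08) = 7.62.

Conjugate base: OCl⁻; pK_a = 7.62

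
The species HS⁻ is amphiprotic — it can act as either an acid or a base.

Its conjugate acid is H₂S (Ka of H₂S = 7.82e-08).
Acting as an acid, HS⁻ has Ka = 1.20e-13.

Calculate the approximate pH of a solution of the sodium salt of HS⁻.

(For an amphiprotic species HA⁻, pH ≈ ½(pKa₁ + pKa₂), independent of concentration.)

pKa₁ = -log(7.82e-08) = 7.11; pKa₂ = -log(1.20e-13) = 12.92. For an amphiprotic species, pH ≈ ½(pKa₁ + pKa₂) = ½(7.11 + 12.92) = 10.01.

pH = 10.01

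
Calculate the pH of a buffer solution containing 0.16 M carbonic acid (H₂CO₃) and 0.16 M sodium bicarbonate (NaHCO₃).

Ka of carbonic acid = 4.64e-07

pKa = -log(4.64e-07) = 6.33. pH = pKa + log([A⁻]/[HA]) = 6.33 + log(0.16/0.16)

pH = 6.33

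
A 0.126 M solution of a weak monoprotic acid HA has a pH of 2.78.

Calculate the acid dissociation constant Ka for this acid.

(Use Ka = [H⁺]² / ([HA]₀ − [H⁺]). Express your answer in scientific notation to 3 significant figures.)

[H⁺] = 10^(−pH) = 10^(−2.78) = 1.660e-03 M. For HA ⇌ H⁺ + A⁻, Ka = [H⁺][A⁻]/[HA] = [H⁺]² / ([HA]₀ − [H⁺]) = (1.660e-03)² / (0.126 − 1.660e-03) = 2.22e-05.

K_a = 2.22e-05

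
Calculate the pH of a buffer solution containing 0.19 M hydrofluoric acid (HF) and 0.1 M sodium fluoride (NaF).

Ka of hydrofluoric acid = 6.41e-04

pKa = -log(6.41e-04) = 3.19. pH = pKa + log([A⁻]/[HA]) = 3.19 + log(0.1/0.19)

pH = 2.91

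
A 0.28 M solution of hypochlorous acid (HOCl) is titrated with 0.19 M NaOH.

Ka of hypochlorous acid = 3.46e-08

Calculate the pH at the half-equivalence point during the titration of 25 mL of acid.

At half-equivalence [HA] = [A⁻], so Henderson-Hasselbalch gives pH = pKa = -log(3.46e-08) = 7.46.

pH = pKa = 7.46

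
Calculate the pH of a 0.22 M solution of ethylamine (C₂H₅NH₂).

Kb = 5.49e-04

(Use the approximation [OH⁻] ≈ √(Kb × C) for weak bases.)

[OH⁻] = √(Kb × C) = √(5.49e-04 × 0.22) = 1.0990e-02. pOH = 1.96, pH = 14 - pOH

pH = 12.04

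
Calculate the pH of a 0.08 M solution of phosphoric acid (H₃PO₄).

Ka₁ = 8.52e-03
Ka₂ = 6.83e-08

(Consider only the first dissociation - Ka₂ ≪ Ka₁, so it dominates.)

First dissociation dominates. From Ka₁ = [H⁺][HA⁻]/[H₂A], x² + Ka₁·x − Ka₁·C = 0 with C = 0.08 M and Ka₁ = 8.52e-03. Solving: [H⁺] = (−Ka₁ + √(Ka₁² + 4·Ka₁·C)) / 2 = 2.2193e-02 M. pH = -log(2.2193e-02) = 1.65.

pH = 1.65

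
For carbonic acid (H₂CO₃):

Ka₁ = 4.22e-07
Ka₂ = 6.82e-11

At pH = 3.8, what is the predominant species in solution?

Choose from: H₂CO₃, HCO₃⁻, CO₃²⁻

pKa₁ = 6.37, pKa₂ = 10.17. For a polyprotic acid the predominant species crosses at each pKa: below pKa_n the protonated form dominates, above it the deprotonated form does. At pH = 3.8, the predominant species is H₂CO₃.

H₂CO₃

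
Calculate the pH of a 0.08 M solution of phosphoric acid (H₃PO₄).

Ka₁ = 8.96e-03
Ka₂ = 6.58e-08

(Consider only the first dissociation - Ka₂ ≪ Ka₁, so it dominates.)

First dissociation dominates. From Ka₁ = [H⁺][HA⁻]/[H₂A], x² + Ka₁·x − Ka₁·C = 0 with C = 0.08 M and Ka₁ = 8.96e-03. Solving: [H⁺] = (−Ka₁ + √(Ka₁² + 4·Ka₁·C)) / 2 = 2.2665e-02 M. pH = -log(2.2665e-02) = 1.64.

pH = 1.64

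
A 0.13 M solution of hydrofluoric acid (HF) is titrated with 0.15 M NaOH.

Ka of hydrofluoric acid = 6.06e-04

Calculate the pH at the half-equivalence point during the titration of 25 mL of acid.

At half-equivalence [HA] = [A⁻], so Henderson-Hasselbalch gives pH = pKa = -log(6.06e-04) = 3.22.

pH = pKa = 3.22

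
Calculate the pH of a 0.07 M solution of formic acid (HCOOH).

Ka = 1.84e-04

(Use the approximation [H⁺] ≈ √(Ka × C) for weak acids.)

[H⁺] = √(Ka × C) = √(1.84e-04 × 0.07) = 3.5889e-03. pH = -log(3.5889e-03)

pH = 2.45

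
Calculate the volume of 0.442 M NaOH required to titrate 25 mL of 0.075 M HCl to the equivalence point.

At equivalence: moles acid = moles base. moles HCl = 0.075 × 25/1000 = 0.001875 mol. V_base = moles / 0.442 × 1000 = 4.2 mL.

V_{base} = 4.2 mL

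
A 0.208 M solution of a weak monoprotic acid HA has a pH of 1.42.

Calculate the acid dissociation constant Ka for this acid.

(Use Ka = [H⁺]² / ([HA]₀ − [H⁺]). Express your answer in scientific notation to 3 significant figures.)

[H⁺] = 10^(−pH) = 10^(−1.42) = 3.802e-02 M. For HA ⇌ H⁺ + A⁻, Ka = [H⁺][A⁻]/[HA] = [H⁺]² / ([HA]₀ − [H⁺]) = (3.802e-02)² / (0.208 − 3.802e-02) = 8.50e-03.

K_a = 8.50e-03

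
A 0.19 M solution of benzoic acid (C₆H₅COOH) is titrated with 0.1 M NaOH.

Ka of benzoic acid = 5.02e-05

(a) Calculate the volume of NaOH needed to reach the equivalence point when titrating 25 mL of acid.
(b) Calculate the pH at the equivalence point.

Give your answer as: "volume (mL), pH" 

moles acid = 0.19 × 25/1000 = 0.00475 mol; V_base = moles/0.1 × 1000 = 47.5 mL. At equivalence only the conjugate base is present: [A⁻] = 0.00475/0.072 = 6.5517e-02 M. Kb = Kw/Ka = 1.99e-10; [OH⁻] = √(Kb × [A⁻]) = 3.6127e-06; pOH = 5.44; pH = 14 - pOH = 8.56.

V = 47.5 mL, pH = 8.56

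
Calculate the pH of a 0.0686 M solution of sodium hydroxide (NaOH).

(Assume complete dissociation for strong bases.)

[OH⁻] = 0.0686 M for strong base. pOH = -log[OH⁻] = 1.16, pH = 14 - pOH

pH = 12.84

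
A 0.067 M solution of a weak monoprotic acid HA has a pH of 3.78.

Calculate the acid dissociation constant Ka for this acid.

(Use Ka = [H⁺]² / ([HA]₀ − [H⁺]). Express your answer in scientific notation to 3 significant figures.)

[H⁺] = 10^(−pH) = 10^(−3.78) = 1.660e-04 M. For HA ⇌ H⁺ + A⁻, Ka = [H⁺][A⁻]/[HA] = [H⁺]² / ([HA]₀ − [H⁺]) = (1.660e-04)² / (0.067 − 1.660e-04) = 4.12e-07.

K_a = 4.12e-07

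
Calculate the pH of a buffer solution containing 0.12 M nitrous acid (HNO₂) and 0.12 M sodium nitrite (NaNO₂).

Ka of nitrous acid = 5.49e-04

pKa = -log(5.49e-04) = 3.26. pH = pKa + log([A⁻]/[HA]) = 3.26 + log(0.12/0.12)

pH = 3.26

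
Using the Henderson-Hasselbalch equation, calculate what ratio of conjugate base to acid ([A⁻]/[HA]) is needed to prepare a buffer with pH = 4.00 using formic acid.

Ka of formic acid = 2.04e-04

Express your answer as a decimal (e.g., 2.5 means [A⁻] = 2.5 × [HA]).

pKa = -log(2.04e-04) = 3.6904. pH = pKa + log([A⁻]/[HA]), so log([A⁻]/[HA]) = pH − pKa = 4.00 − 3.6904 = 0.3096. [A⁻]/[HA] = 10^(0.3096) = 2.04

[A⁻]/[HA] = 2.04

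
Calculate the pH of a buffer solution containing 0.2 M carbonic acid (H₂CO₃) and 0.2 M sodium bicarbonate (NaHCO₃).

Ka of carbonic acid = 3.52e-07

pKa = -log(3.52e-07) = 6.45. pH = pKa + log([A⁻]/[HA]) = 6.45 + log(0.2/0.2)

pH = 6.45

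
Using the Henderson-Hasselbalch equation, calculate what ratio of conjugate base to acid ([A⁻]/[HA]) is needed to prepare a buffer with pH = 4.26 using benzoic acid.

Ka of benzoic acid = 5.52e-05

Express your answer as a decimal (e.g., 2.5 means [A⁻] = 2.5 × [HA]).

pKa = -log(5.52e-05) = 4.2581. pH = pKa + log([A⁻]/[HA]), so log([A⁻]/[HA]) = pH − pKa = 4.26 − 4.2581 = 0.0019. [A⁻]/[HA] = 10^(0.0019) = 1.00

[A⁻]/[HA] = 1.00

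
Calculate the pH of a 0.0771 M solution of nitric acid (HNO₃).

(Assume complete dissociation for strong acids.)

[H⁺] = 0.0771 M for strong acid. pH = -log[H⁺] = -log(0.0771)

pH = 1.11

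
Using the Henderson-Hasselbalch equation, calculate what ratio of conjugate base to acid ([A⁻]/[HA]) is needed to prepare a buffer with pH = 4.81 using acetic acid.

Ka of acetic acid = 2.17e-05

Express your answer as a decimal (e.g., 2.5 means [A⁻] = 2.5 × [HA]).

pKa = -log(2.17e-05) = 4.6635. pH = pKa + log([A⁻]/[HA]), so log([A⁻]/[HA]) = pH − pKa = 4.81 − 4.6635 = 0.1465. [A⁻]/[HA] = 10^(0.1465) = 1.40

[A⁻]/[HA] = 1.40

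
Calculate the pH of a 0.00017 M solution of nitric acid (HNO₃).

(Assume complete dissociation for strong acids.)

[H⁺] = 0.00017 M for strong acid. pH = -log[H⁺] = -log(0.00017)

pH = 3.77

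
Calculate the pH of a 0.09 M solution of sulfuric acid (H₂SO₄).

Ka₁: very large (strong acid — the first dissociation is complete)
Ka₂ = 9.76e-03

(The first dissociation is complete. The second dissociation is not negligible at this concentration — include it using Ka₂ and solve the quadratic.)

First dissociation is complete: [H⁺]₀ = [HSO₄⁻]₀ = C = 0.09 M. Second dissociation HSO₄⁻ ⇌ H⁺ + SO₄²⁻: let x = [SO₄²⁻]. Ka₂ = (C + x)·x / (C − x) = 9.76e-03 → x² + (C + Ka₂)·x − Ka₂·C = 0 → x² + 0.09976·x − 8.784e-04 = 0. x = (−0.09976 + √(0.09976² + 4 × 8.784e-04)) / 2 = 8.1408e-03 M. [H⁺] = C + x = 0.09 + 8.1408e-03 = 9.8141e-02 M. pH = -log(9.8141e-02) = 1.01.

pH = 1.01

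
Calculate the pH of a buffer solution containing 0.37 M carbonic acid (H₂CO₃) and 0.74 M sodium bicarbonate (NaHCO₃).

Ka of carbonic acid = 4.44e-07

pKa = -log(4.44e-07) = 6.35. pH = pKa + log([A⁻]/[HA]) = 6.35 + log(0.74/0.37)

pH = 6.65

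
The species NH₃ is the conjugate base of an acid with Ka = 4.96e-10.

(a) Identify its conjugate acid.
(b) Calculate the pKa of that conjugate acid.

(a) The conjugate acid is formed by adding one H⁺ to NH₃, giving NH₄⁺. (b) pKa = -log(Ka) = -log(4.96e-10) = 9.30.

Conjugate acid: NH₄⁺; pK_a = 9.30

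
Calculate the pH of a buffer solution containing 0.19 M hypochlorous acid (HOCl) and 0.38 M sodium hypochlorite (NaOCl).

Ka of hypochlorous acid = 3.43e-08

pKa = -log(3.43e-08) = 7.46. pH = pKa + log([A⁻]/[HA]) = 7.46 + log(0.38/0.19)

pH = 7.77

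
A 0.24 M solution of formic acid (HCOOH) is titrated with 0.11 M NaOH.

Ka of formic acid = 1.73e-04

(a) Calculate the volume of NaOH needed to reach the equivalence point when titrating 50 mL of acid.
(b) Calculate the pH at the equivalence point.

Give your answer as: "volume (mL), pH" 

moles acid = 0.24 × 50/1000 = 0.012 mol; V_base = moles/0.11 × 1000 = 109.1 mL. At equivalence only the conjugate base is present: [A⁻] = 0.012/0.159 = 7.5429e-02 M. Kb = Kw/Ka = 5.78e-11; [OH⁻] = √(Kb × [A⁻]) = 2.0881e-06; pOH = 5.68; pH = 14 - pOH = 8.32.

V = 109.1 mL, pH = 8.32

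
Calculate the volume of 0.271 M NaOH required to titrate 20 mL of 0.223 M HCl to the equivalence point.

At equivalence: moles acid = moles base. moles HCl = 0.223 × 20/1000 = 0.00446 mol. V_base = moles / 0.271 × 1000 = 16.5 mL.

V_{base} = 16.5 mL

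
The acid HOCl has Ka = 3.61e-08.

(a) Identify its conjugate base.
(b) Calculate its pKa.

(a) The conjugate base is formed by removing one H⁺ from HOCl, giving OCl⁻. (b) pKa = -log(Ka) = -log(3.61e-08) = 7.44.

Conjugate base: OCl⁻; pK_a = 7.44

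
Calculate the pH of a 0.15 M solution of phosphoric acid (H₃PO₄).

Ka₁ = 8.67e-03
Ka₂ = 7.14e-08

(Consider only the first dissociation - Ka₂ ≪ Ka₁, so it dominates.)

First dissociation dominates. From Ka₁ = [H⁺][HA⁻]/[H₂A], x² + Ka₁·x − Ka₁·C = 0 with C = 0.15 M and Ka₁ = 8.67e-03. Solving: [H⁺] = (−Ka₁ + √(Ka₁² + 4·Ka₁·C)) / 2 = 3.1987e-02 M. pH = -log(3.1987e-02) = 1.50.

pH = 1.50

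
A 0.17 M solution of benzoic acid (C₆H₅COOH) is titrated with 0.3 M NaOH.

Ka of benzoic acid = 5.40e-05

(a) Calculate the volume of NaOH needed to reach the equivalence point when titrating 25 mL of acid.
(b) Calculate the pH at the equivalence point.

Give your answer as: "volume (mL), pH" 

moles acid = 0.17 × 25/1000 = 0.00425 mol; V_base = moles/0.3 × 1000 = 14.2 mL. At equivalence only the conjugate base is present: [A⁻] = 0.00425/0.039 = 1.0851e-01 M. Kb = Kw/Ka = 1.85e-10; [OH⁻] = √(Kb × [A⁻]) = 4.4827e-06; pOH = 5.35; pH = 14 - pOH = 8.65.

V = 14.2 mL, pH = 8.65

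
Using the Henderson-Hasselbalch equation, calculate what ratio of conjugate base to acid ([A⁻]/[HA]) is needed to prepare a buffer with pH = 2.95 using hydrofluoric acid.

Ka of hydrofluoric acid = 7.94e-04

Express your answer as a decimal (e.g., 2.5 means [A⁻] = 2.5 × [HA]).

pKa = -log(7.94e-04) = 3.1002. pH = pKa + log([A⁻]/[HA]), so log([A⁻]/[HA]) = pH − pKa = 2.95 − 3.1002 = -0.1502. [A⁻]/[HA] = 10^(-0.1502) = 0.708

[A⁻]/[HA] = 0.708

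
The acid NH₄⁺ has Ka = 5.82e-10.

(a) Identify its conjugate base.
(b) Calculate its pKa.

(a) The conjugate base is formed by removing one H⁺ from NH₄⁺, giving NH₃. (b) pKa = -log(Ka) = -log(5.82e-10) = 9.24.

Conjugate base: NH₃; pK_a = 9.24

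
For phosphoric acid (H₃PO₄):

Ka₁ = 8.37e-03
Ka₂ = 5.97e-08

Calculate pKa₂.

pKa₂ = -log(Ka₂) = -log(5.97e-08) = 7.22.

pK_{a2} = 7.22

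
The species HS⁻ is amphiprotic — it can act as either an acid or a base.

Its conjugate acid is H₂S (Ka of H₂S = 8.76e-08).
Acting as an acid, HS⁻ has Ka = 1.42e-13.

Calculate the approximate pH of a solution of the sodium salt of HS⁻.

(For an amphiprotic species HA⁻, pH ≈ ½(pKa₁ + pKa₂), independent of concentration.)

pKa₁ = -log(8.76e-08) = 7.06; pKa₂ = -log(1.42e-13) = 12.85. For an amphiprotic species, pH ≈ ½(pKa₁ + pKa₂) = ½(7.06 + 12.85) = 9.95.

pH = 9.95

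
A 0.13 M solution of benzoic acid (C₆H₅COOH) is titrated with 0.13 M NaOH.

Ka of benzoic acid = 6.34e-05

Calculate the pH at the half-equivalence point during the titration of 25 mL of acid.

At half-equivalence [HA] = [A⁻], so Henderson-Hasselbalch gives pH = pKa = -log(6.34e-05) = 4.20.

pH = pKa = 4.20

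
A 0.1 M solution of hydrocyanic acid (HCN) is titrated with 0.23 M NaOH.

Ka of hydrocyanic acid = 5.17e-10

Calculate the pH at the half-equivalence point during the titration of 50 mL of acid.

At half-equivalence [HA] = [A⁻], so Henderson-Hasselbalch gives pH = pKa = -log(5.17e-10) = 9.29.

pH = pKa = 9.29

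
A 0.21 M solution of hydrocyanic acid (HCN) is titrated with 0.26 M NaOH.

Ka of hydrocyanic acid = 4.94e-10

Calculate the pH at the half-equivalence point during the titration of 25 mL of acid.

At half-equivalence [HA] = [A⁻], so Henderson-Hasselbalch gives pH = pKa = -log(4.94e-10) = 9.31.

pH = pKa = 9.31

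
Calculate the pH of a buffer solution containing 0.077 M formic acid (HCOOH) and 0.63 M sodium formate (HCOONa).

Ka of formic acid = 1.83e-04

pKa = -log(1.83e-04) = 3.74. pH = pKa + log([A⁻]/[HA]) = 3.74 + log(0.63/0.077)

pH = 4.65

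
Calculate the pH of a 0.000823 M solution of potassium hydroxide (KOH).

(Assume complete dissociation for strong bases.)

[OH⁻] = 0.000823 M for strong base. pOH = -log[OH⁻] = 3.08, pH = 14 - pOH

pH = 10.92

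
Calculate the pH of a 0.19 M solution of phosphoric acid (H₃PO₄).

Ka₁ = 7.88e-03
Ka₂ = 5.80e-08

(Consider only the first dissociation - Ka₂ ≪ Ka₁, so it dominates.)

First dissociation dominates. From Ka₁ = [H⁺][HA⁻]/[H₂A], x² + Ka₁·x − Ka₁·C = 0 with C = 0.19 M and Ka₁ = 7.88e-03. Solving: [H⁺] = (−Ka₁ + √(Ka₁² + 4·Ka₁·C)) / 2 = 3.4954e-02 M. pH = -log(3.4954e-02) = 1.46.

pH = 1.46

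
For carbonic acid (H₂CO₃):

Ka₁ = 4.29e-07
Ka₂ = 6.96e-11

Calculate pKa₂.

pKa₂ = -log(Ka₂) = -log(6.96e-11) = 10.16.

pK_{a2} = 10.16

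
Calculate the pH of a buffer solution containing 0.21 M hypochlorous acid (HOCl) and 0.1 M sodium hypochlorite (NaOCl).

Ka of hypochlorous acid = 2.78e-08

pKa = -log(2.78e-08) = 7.56. pH = pKa + log([A⁻]/[HA]) = 7.56 + log(0.1/0.21)

pH = 7.23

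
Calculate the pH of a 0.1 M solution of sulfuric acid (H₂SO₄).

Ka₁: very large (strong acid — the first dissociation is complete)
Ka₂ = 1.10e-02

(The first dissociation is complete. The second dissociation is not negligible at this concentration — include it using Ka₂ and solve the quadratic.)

First dissociation is complete: [H⁺]₀ = [HSO₄⁻]₀ = C = 0.1 M. Second dissociation HSO₄⁻ ⇌ H⁺ + SO₄²⁻: let x = [SO₄²⁻]. Ka₂ = (C + x)·x / (C − x) = 1.10e-02 → x² + (C + Ka₂)·x − Ka₂·C = 0 → x² + 0.11100·x − 1.100e-03 = 0. x = (−0.11100 + √(0.11100² + 4 × 1.100e-03)) / 2 = 9.1549e-03 M. [H⁺] = C + x = 0.1 + 9.1549e-03 = 1.0915e-01 M. pH = -log(1.0915e-01) = 0.96.

pH = 0.96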